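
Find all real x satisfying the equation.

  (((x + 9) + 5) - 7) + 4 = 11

Step 1. [(((x + 9) + 5) - 7) + 4 = 11] subtract 4: x sits inside (… + 4) ⇒ sub: ((x + 9) + 5) - 7 = 7.
Step 2. [((x + 9) + 5) - 7 = 7] peel the -7: add 7 from each side. So sub: (x + 9) + 5 = 14.
Step 3. [(x + 9) + 5 = 14] peel the +5: subtract 5 from each side ⇒ sub: x + 9 = 9.
Step 4. [x + 9 = 9] 9 comes off first (subtract 9). So sub: x = 0.

Answer: x ∈ {0}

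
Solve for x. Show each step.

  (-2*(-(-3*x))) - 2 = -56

Step 1. [(-2*(-(-3*x))) - 2 = -56] the outer -2 inverts by adding 2 ⇒ sub: -2*(-(-3*x)) = -54.
Step 2. [-2*(-(-3*x)) = -54] LHS = -2·(…); ÷-2 both sides ⇒ div: -(-3*x) = 27.
Step 3. [-(-3*x) = 27] leading − — multiply by −1. So neg: -3*x = -27.
Step 4. [-3*x = -27] -3 out front; divide by -3, so div: x = 9.

Answer: x ∈ {9}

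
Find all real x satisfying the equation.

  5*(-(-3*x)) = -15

Step 1. [5*(-(-3*x)) = -15] 5·(inner) — divide through by 5 ⇒ div: -(-3*x) = -3.
Step 2. [-(-3*x) = -3] flip signs both sides. So neg: -3*x = 3.
Step 3. [-3*x = 3] -3 out front; divide by -3 ⇒ div: x = -1.

Answer: x ∈ {-1}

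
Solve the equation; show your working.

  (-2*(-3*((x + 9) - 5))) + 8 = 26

Step 1. [(-2*(-3*((x + 9) - 5))) + 8 = 26] common factor -2 (LHS and 26) — divide through, so factor: (-3*((x + 9) - 5)) - 4 = -13.
Step 2. [(-3*((x + 9) - 5)) - 4 = -13] add 4: x sits inside (… - 4), so sub: -3*((x + 9) - 5) = -9.
Step 3. [-3*((x + 9) - 5) = -9] LHS = -3·(…); ÷-3 both sides ⇒ div: (x + 9) - 5 = 3.
Step 4. [(x + 9) - 5 = 3] add 5: x sits inside (… - 5), so sub: x + 9 = 8.
Step 5. [x + 9 = 8] the outer +9 inverts by subtracting 9, so sub: x = -1.

Answer: x ∈ {-1}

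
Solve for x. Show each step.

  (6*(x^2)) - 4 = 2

Step 1. [(6*(x^2)) - 4 = 2] the outer -4 inverts by adding 4. So sub: 6*(x^2) = 6.
Step 2. [6*(x^2) = 6] divide by the outer 6. So div: x^2 = 1.
Step 3. [x^2 = 1] √ both sides: 1 ≥ 0 gives two branches. So sqrt: x = 1 or -1.

Answer: x ∈ {-1, 1}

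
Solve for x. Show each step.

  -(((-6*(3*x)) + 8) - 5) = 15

Step 1. [-(((-6*(3*x)) + 8) - 5) = 15] leading − — multiply by −1. So neg: ((-6*(3*x)) + 8) - 5 = -15.
Step 2. [((-6*(3*x)) + 8) - 5 = -15] peel the -5: add 5 from each side. So sub: (-6*(3*x)) + 8 = -10.
Step 3. [(-6*(3*x)) + 8 = -10] subtract 8: x sits inside (… + 8). So sub: -6*(3*x) = -18.
Step 4. [-6*(3*x) = -18] leading coefficient -6: divide by -6. So div: 3*x = 3.
Step 5. [3*x = 3] leading coefficient 3: divide by 3, so div: x = 1.

Answer: x ∈ {1}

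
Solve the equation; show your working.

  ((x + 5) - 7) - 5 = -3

Step 1. [((x + 5) - 7) - 5 = -3] add 5: x sits inside (… - 5) ⇒ sub: (x + 5) - 7 = 2.
Step 2. [(x + 5) - 7 = 2] the outer -7 inverts by adding 7. So sub: x + 5 = 9.
Step 3. [x + 5 = 9] peel the +5: subtract 5 from each side. So sub: x = 4.

Answer: x ∈ {4}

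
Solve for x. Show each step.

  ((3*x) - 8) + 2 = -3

Step 1. [((3*x) - 8) + 2 = -3] +2 is outermost — subtract 2 both sides. So sub: (3*x) - 8 = -5.
Step 2. [(3*x) - 8 = -5] the outer -8 inverts by adding 8, so sub: 3*x = 3.
Step 3. [3*x = 3] leading coefficient 3: divide by 3. So div: x = 1.

Answer: x ∈ {1}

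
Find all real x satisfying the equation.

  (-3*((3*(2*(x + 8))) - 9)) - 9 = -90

Step 1. [(-3*((3*(2*(x + 8))) - 9)) - 9 = -90] add 9: x sits inside (… - 9) ⇒ sub: -3*((3*(2*(x + 8))) - 9) = -81.
Step 2. [-3*((3*(2*(x + 8))) - 9) = -81] leading coefficient -3: divide by -3, so div: (3*(2*(x + 8))) - 9 = 27.
Step 3. [(3*(2*(x + 8))) - 9 = 27] add 9: x sits inside (… - 9) ⇒ sub: 3*(2*(x + 8)) = 36.
Step 4. [3*(2*(x + 8)) = 36] divide by the outer 3, so div: 2*(x + 8) = 12.
Step 5. [2*(x + 8) = 12] divide by the outer 2 ⇒ div: x + 8 = 6.
Step 6. [x + 8 = 6] peel the +8: subtract 8 from each side ⇒ sub: x = -2.

Answer: x ∈ {-2}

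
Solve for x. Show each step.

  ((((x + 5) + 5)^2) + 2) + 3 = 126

Step 1. [((((x + 5) + 5)^2) + 2) + 3 = 126] +3 is outermost — subtract 3 both sides. So sub: (((x + 5) + 5)^2) + 2 = 123.
Step 2. [(((x + 5) + 5)^2) + 2 = 123] peel the +2: subtract 2 from each side, so sub: ((x + 5) + 5)^2 = 121.
Step 3. [((x + 5) + 5)^2 = 121] √ both sides: 121 ≥ 0 gives two branches, so sqrt: (x + 5) + 5 = 11 or -11.
Step 4. [(x + 5) + 5 = 11 or -11] 5 comes off first (subtract 5). So sub: x + 5 = 6 or -16.
Step 5. [x + 5 = 6 or -16] +5 is outermost — subtract 5 both sides, so sub: x = 1 or -21.

Answer: x ∈ {-21, 1}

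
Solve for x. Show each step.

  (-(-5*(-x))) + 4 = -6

Step 1. [(-(-5*(-x))) + 4 = -6] the outer +4 inverts by subtracting 4 ⇒ sub: -(-5*(-x)) = -10.
Step 2. [-(-5*(-x)) = -10] leading − — multiply by −1. So neg: -5*(-x) = 10.
Step 3. [-5*(-x) = 10] LHS = -5·(…); ÷-5 both sides ⇒ div: -x = -2.
Step 4. [-x = -2] flip signs both sides, so neg: x = 2.

Answer: x ∈ {2}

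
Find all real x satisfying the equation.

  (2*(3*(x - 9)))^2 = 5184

Step 1. [(2*(3*(x - 9)))^2 = 5184] √ both sides: 5184 ≥ 0 gives two branches. So sqrt: 2*(3*(x - 9)) = 72 or -72.
Step 2. [2*(3*(x - 9)) = 72 or -72] divide by the outer 2, so div: 3*(x - 9) = 36 or -36.
Step 3. [3*(x - 9) = 36 or -36] divide by the outer 3, so div: x - 9 = 12 or -12.
Step 4. [x - 9 = 12 or -12] the outer -9 inverts by adding 9. So sub: x = 21 or -3.

Answer: x ∈ {-3, 21}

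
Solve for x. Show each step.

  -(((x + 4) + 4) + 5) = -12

Step 1. [-(((x + 4) + 4) + 5) = -12] flip signs both sides ⇒ neg: ((x + 4) + 4) + 5 = 12.
Step 2. [((x + 4) + 4) + 5 = 12] the outer +5 inverts by subtracting 5. So sub: (x + 4) + 4 = 7.
Step 3. [(x + 4) + 4 = 7] 4 comes off first (subtract 4). So sub: x + 4 = 3.
Step 4. [x + 4 = 3] 4 comes off first (subtract 4). So sub: x = -1.

Answer: x ∈ {-1}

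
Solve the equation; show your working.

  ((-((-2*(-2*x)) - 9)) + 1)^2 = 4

Step 1. [((-((-2*(-2*x)) - 9)) + 1)^2 = 4] √ both sides: 4 ≥ 0 gives two branches ⇒ sqrt: (-((-2*(-2*x)) - 9)) + 1 = 2 or -2.
Step 2. [(-((-2*(-2*x)) - 9)) + 1 = 2 or -2] +1 is outermost — subtract 1 both sides. So sub: -((-2*(-2*x)) - 9) = 1 or -3.
Step 3. [-((-2*(-2*x)) - 9) = 1 or -3] LHS negated; negate both sides ⇒ neg: (-2*(-2*x)) - 9 = -1 or 3.
Step 4. [(-2*(-2*x)) - 9 = -1 or 3] 9 comes off first (add 9) ⇒ sub: -2*(-2*x) = 8 or 12.
Step 5. [-2*(-2*x) = 8 or 12] leading coefficient -2: divide by -2, so div: -2*x = -4 or -6.
Step 6. [-2*x = -4 or -6] divide by the outer -2. So div: x = 2 or 3.

Answer: x ∈ {2, 3}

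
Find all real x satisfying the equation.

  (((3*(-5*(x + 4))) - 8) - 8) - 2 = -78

Step 1. [(((3*(-5*(x + 4))) - 8) - 8) - 2 = -78] 2 comes off first (add 2), so sub: ((3*(-5*(x + 4))) - 8) - 8 = -76.
Step 2. [((3*(-5*(x + 4))) - 8) - 8 = -76] 8 comes off first (add 8), so sub: (3*(-5*(x + 4))) - 8 = -68.
Step 3. [(3*(-5*(x + 4))) - 8 = -68] peel the -8: add 8 from each side ⇒ sub: 3*(-5*(x + 4)) = -60.
Step 4. [3*(-5*(x + 4)) = -60] leading coefficient 3: divide by 3. So div: -5*(x + 4) = -20.
Step 5. [-5*(x + 4) = -20] -5 out front; divide by -5. So div: x + 4 = 4.
Step 6. [x + 4 = 4] 4 comes off first (subtract 4) ⇒ sub: x = 0.

Answer: x ∈ {0}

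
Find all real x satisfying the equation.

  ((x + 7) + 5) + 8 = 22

Step 1. [((x + 7) + 5) + 8 = 22] subtract 8: x sits inside (… + 8). So sub: (x + 7) + 5 = 14.
Step 2. [(x + 7) + 5 = 14] 5 comes off first (subtract 5). So sub: x + 7 = 9.
Step 3. [x + 7 = 9] +7 is outermost — subtract 7 both sides ⇒ sub: x = 2.

Answer: x ∈ {2}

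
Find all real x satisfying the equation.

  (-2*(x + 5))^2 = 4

Step 1. [(-2*(x + 5))^2 = 4] 4 ≥ 0, LHS is (·)² — take ±√ ⇒ sqrt: -2*(x + 5) = 2 or -2.
Step 2. [-2*(x + 5) = 2 or -2] leading coefficient -2: divide by -2. So div: x + 5 = -1 or 1.
Step 3. [x + 5 = -1 or 1] subtract 5: x sits inside (… + 5), so sub: x = -6 or -4.

Answer: x ∈ {-6, -4}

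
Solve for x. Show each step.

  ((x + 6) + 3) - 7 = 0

Step 1. [((x + 6) + 3) - 7 = 0] -7 is outermost — add 7 both sides. So sub: (x + 6) + 3 = 7.
Step 2. [(x + 6) + 3 = 7] +3 is outermost — subtract 3 both sides. So sub: x + 6 = 4.
Step 3. [x + 6 = 4] subtract 6: x sits inside (… + 6), so sub: x = -2.

Answer: x ∈ {-2}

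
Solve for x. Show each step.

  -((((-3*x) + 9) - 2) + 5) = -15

Step 1. [-((((-3*x) + 9) - 2) + 5) = -15] LHS negated; negate both sides, so neg: (((-3*x) + 9) - 2) + 5 = 15.
Step 2. [(((-3*x) + 9) - 2) + 5 = 15] 5 comes off first (subtract 5). So sub: ((-3*x) + 9) - 2 = 10.
Step 3. [((-3*x) + 9) - 2 = 10] -2 is outermost — add 2 both sides, so sub: (-3*x) + 9 = 12.
Step 4. [(-3*x) + 9 = 12] common factor -3 (LHS and 12) — divide through ⇒ factor: x - 3 = -4.
Step 5. [x - 3 = -4] peel the -3: add 3 from each side. So sub: x = -1.

Answer: x ∈ {-1}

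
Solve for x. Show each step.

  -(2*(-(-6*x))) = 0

Step 1. [-(2*(-(-6*x))) = 0] flip signs both sides. So neg: 2*(-(-6*x)) = 0.
Step 2. [2*(-(-6*x)) = 0] leading coefficient 2: divide by 2 ⇒ div: -(-6*x) = 0.
Step 3. [-(-6*x) = 0] leading − — multiply by −1. So neg: -6*x = 0.
Step 4. [-6*x = 0] divide by the outer -6, so div: x = 0.

Answer: x ∈ {0}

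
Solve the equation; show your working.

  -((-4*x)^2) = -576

Step 1. [-((-4*x)^2) = -576] flip signs both sides ⇒ neg: (-4*x)^2 = 576.
Step 2. [(-4*x)^2 = 576] LHS squared, RHS 576 ≥ 0: apply √ (±). So sqrt: -4*x = 24 or -24.
Step 3. [-4*x = 24 or -24] divide by the outer -4, so div: x = -6 or 6.

Answer: x ∈ {-6, 6}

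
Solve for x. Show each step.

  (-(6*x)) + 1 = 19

Step 1. [(-(6*x)) + 1 = 19] subtract 1: x sits inside (… + 1) ⇒ sub: -(6*x) = 18.
Step 2. [-(6*x) = 18] leading − — multiply by −1 ⇒ neg: 6*x = -18.
Step 3. [6*x = -18] LHS = 6·(…); ÷6 both sides, so div: x = -3.

Answer: x ∈ {-3}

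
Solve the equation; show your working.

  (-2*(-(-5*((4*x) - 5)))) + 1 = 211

Step 1. [(-2*(-(-5*((4*x) - 5)))) + 1 = 211] +1 is outermost — subtract 1 both sides. So sub: -2*(-(-5*((4*x) - 5))) = 210.
Step 2. [-2*(-(-5*((4*x) - 5))) = 210] -2·(inner) — divide through by -2 ⇒ div: -(-5*((4*x) - 5)) = -105.
Step 3. [-(-5*((4*x) - 5)) = -105] flip signs both sides ⇒ neg: -5*((4*x) - 5) = 105.
Step 4. [-5*((4*x) - 5) = 105] LHS = -5·(…); ÷-5 both sides. So div: (4*x) - 5 = -21.
Step 5. [(4*x) - 5 = -21] peel the -5: add 5 from each side, so sub: 4*x = -16.
Step 6. [4*x = -16] divide by the outer 4. So div: x = -4.

Answer: x ∈ {-4}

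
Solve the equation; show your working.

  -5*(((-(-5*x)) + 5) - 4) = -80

Step 1. [-5*(((-(-5*x)) + 5) - 4) = -80] LHS = -5·(…); ÷-5 both sides. So div: ((-(-5*x)) + 5) - 4 = 16.
Step 2. [((-(-5*x)) + 5) - 4 = 16] the outer -4 inverts by adding 4 ⇒ sub: (-(-5*x)) + 5 = 20.
Step 3. [(-(-5*x)) + 5 = 20] 5 comes off first (subtract 5) ⇒ sub: -(-5*x) = 15.
Step 4. [-(-5*x) = 15] LHS negated; negate both sides ⇒ neg: -5*x = -15.
Step 5. [-5*x = -15] LHS = -5·(…); ÷-5 both sides, so div: x = 3.

Answer: x ∈ {3}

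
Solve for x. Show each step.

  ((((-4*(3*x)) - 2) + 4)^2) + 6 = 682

Step 1. [((((-4*(3*x)) - 2) + 4)^2) + 6 = 682] the outer +6 inverts by subtracting 6, so sub: (((-4*(3*x)) - 2) + 4)^2 = 676.
Step 2. [(((-4*(3*x)) - 2) + 4)^2 = 676] 676 ≥ 0, LHS is (·)² — take ±√ ⇒ sqrt: ((-4*(3*x)) - 2) + 4 = 26 or -26.
Step 3. [((-4*(3*x)) - 2) + 4 = 26 or -26] subtract 4: x sits inside (… + 4), so sub: (-4*(3*x)) - 2 = 22 or -30.
Step 4. [(-4*(3*x)) - 2 = 22 or -30] -2 is outermost — add 2 both sides ⇒ sub: -4*(3*x) = 24 or -28.
Step 5. [-4*(3*x) = 24 or -28] leading coefficient -4: divide by -4. So div: 3*x = -6 or 7.
Step 6. [3*x = -6 or 7] divide by the outer 3, so div: x = -2 or 7/3.

Answer: x ∈ {-2, 7/3}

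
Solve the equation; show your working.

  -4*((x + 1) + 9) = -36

Step 1. [-4*((x + 1) + 9) = -36] leading coefficient -4: divide by -4, so div: (x + 1) + 9 = 9.
Step 2. [(x + 1) + 9 = 9] +9 is outermost — subtract 9 both sides. So sub: x + 1 = 0.
Step 3. [x + 1 = 0] peel the +1: subtract 1 from each side. So sub: x = -1.

Answer: x ∈ {-1}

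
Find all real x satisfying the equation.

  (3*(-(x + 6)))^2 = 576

Step 1. [(3*(-(x + 6)))^2 = 576] √ both sides: 576 ≥ 0 gives two branches ⇒ sqrt: 3*(-(x + 6)) = 24 or -24.
Step 2. [3*(-(x + 6)) = 24 or -24] 3 out front; divide by 3, so div: -(x + 6) = 8 or -8.
Step 3. [-(x + 6) = 8 or -8] leading − — multiply by −1, so neg: x + 6 = -8 or 8.
Step 4. [x + 6 = -8 or 8] 6 comes off first (subtract 6), so sub: x = -14 or 2.

Answer: x ∈ {-14, 2}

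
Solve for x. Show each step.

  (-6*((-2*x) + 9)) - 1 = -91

Step 1. [(-6*((-2*x) + 9)) - 1 = -91] 1 comes off first (add 1) ⇒ sub: -6*((-2*x) + 9) = -90.
Step 2. [-6*((-2*x) + 9) = -90] -6·(inner) — divide through by -6. So div: (-2*x) + 9 = 15.
Step 3. [(-2*x) + 9 = 15] subtract 9: x sits inside (… + 9), so sub: -2*x = 6.
Step 4. [-2*x = 6] -2·(inner) — divide through by -2 ⇒ div: x = -3.

Answer: x ∈ {-3}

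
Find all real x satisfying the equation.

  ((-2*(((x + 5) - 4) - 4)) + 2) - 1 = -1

Step 1. [((-2*(((x + 5) - 4) - 4)) + 2) - 1 = -1] peel the -1: add 1 from each side. So sub: (-2*(((x + 5) - 4) - 4)) + 2 = 0.
Step 2. [(-2*(((x + 5) - 4) - 4)) + 2 = 0] 2 comes off first (subtract 2). So sub: -2*(((x + 5) - 4) - 4) = -2.
Step 3. [-2*(((x + 5) - 4) - 4) = -2] -2·(inner) — divide through by -2 ⇒ div: ((x + 5) - 4) - 4 = 1.
Step 4. [((x + 5) - 4) - 4 = 1] add 4: x sits inside (… - 4), so sub: (x + 5) - 4 = 5.
Step 5. [(x + 5) - 4 = 5] peel the -4: add 4 from each side, so sub: x + 5 = 9.
Step 6. [x + 5 = 9] peel the +5: subtract 5 from each side ⇒ sub: x = 4.

Answer: x ∈ {4}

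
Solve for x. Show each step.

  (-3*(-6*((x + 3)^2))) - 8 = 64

Step 1. [(-3*(-6*((x + 3)^2))) - 8 = 64] add 8: x sits inside (… - 8) ⇒ sub: -3*(-6*((x + 3)^2)) = 72.
Step 2. [-3*(-6*((x + 3)^2)) = 72] LHS = -3·(…); ÷-3 both sides ⇒ div: -6*((x + 3)^2) = -24.
Step 3. [-6*((x + 3)^2) = -24] leading coefficient -6: divide by -6. So div: (x + 3)^2 = 4.
Step 4. [(x + 3)^2 = 4] √ both sides: 4 ≥ 0 gives two branches ⇒ sqrt: x + 3 = 2 or -2.
Step 5. [x + 3 = 2 or -2] subtract 3: x sits inside (… + 3) ⇒ sub: x = -1 or -5.

Answer: x ∈ {-5, -1}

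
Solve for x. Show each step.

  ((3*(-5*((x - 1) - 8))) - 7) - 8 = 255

Step 1. [((3*(-5*((x - 1) - 8))) - 7) - 8 = 255] -8 is outermost — add 8 both sides ⇒ sub: (3*(-5*((x - 1) - 8))) - 7 = 263.
Step 2. [(3*(-5*((x - 1) - 8))) - 7 = 263] the outer -7 inverts by adding 7 ⇒ sub: 3*(-5*((x - 1) - 8)) = 270.
Step 3. [3*(-5*((x - 1) - 8)) = 270] LHS = 3·(…); ÷3 both sides. So div: -5*((x - 1) - 8) = 90.
Step 4. [-5*((x - 1) - 8) = 90] leading coefficient -5: divide by -5, so div: (x - 1) - 8 = -18.
Step 5. [(x - 1) - 8 = -18] add 8: x sits inside (… - 8). So sub: x - 1 = -10.
Step 6. [x - 1 = -10] -1 is outermost — add 1 both sides, so sub: x = -9.

Answer: x ∈ {-9}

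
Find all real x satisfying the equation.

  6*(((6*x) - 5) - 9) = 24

Step 1. [6*(((6*x) - 5) - 9) = 24] 6·(inner) — divide through by 6 ⇒ div: ((6*x) - 5) - 9 = 4.
Step 2. [((6*x) - 5) - 9 = 4] 9 comes off first (add 9) ⇒ sub: (6*x) - 5 = 13.
Step 3. [(6*x) - 5 = 13] -5 is outermost — add 5 both sides ⇒ sub: 6*x = 18.
Step 4. [6*x = 18] 6 out front; divide by 6, so div: x = 3.

Answer: x ∈ {3}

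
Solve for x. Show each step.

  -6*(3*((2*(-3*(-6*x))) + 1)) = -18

Step 1. [-6*(3*((2*(-3*(-6*x))) + 1)) = -18] divide by the outer -6, so div: 3*((2*(-3*(-6*x))) + 1) = 3.
Step 2. [3*((2*(-3*(-6*x))) + 1) = 3] divide by the outer 3 ⇒ div: (2*(-3*(-6*x))) + 1 = 1.
Step 3. [(2*(-3*(-6*x))) + 1 = 1] subtract 1: x sits inside (… + 1), so sub: 2*(-3*(-6*x)) = 0.
Step 4. [2*(-3*(-6*x)) = 0] divide by the outer 2, so div: -3*(-6*x) = 0.
Step 5. [-3*(-6*x) = 0] leading coefficient -3: divide by -3. So div: -6*x = 0.
Step 6. [-6*x = 0] divide by the outer -6. So div: x = 0.

Answer: x ∈ {0}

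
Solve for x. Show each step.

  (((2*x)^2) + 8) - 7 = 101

Step 1. [(((2*x)^2) + 8) - 7 = 101] the outer -7 inverts by adding 7, so sub: ((2*x)^2) + 8 = 108.
Step 2. [((2*x)^2) + 8 = 108] peel the +8: subtract 8 from each side. So sub: (2*x)^2 = 100.
Step 3. [(2*x)^2 = 100] 100 ≥ 0, LHS is (·)² — take ±√ ⇒ sqrt: 2*x = 10 or -10.
Step 4. [2*x = 10 or -10] LHS = 2·(…); ÷2 both sides, so div: x = 5 or -5.

Answer: x ∈ {-5, 5}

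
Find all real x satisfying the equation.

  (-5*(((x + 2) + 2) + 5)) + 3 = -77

Step 1. [(-5*(((x + 2) + 2) + 5)) + 3 = -77] peel the +3: subtract 3 from each side. So sub: -5*(((x + 2) + 2) + 5) = -80.
Step 2. [-5*(((x + 2) + 2) + 5) = -80] LHS = -5·(…); ÷-5 both sides. So div: ((x + 2) + 2) + 5 = 16.
Step 3. [((x + 2) + 2) + 5 = 16] peel the +5: subtract 5 from each side. So sub: (x + 2) + 2 = 11.
Step 4. [(x + 2) + 2 = 11] +2 is outermost — subtract 2 both sides. So sub: x + 2 = 9.
Step 5. [x + 2 = 9] the outer +2 inverts by subtracting 2. So sub: x = 7.

Answer: x ∈ {7}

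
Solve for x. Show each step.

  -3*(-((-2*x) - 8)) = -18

Step 1. [-3*(-((-2*x) - 8)) = -18] -3 out front; divide by -3, so div: -((-2*x) - 8) = 6.
Step 2. [-((-2*x) - 8) = 6] leading − — multiply by −1. So neg: (-2*x) - 8 = -6.
Step 3. [(-2*x) - 8 = -6] common factor -2 (LHS and -6) — divide through, so factor: x + 4 = 3.
Step 4. [x + 4 = 3] 4 comes off first (subtract 4) ⇒ sub: x = -1.

Answer: x ∈ {-1}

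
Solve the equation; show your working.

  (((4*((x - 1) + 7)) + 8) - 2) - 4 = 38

Step 1. [(((4*((x - 1) + 7)) + 8) - 2) - 4 = 38] 4 comes off first (add 4). So sub: ((4*((x - 1) + 7)) + 8) - 2 = 42.
Step 2. [((4*((x - 1) + 7)) + 8) - 2 = 42] the outer -2 inverts by adding 2, so sub: (4*((x - 1) + 7)) + 8 = 44.
Step 3. [(4*((x - 1) + 7)) + 8 = 44] common factor 4 (LHS and 44) — divide through, so factor: ((x - 1) + 7) + 2 = 11.
Step 4. [((x - 1) + 7) + 2 = 11] +2 is outermost — subtract 2 both sides ⇒ sub: (x - 1) + 7 = 9.
Step 5. [(x - 1) + 7 = 9] peel the +7: subtract 7 from each side. So sub: x - 1 = 2.
Step 6. [x - 1 = 2] peel the -1: add 1 from each side. So sub: x = 3.

Answer: x ∈ {3}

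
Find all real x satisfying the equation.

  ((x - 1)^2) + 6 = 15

Step 1. [((x - 1)^2) + 6 = 15] peel the +6: subtract 6 from each side ⇒ sub: (x - 1)^2 = 9.
Step 2. [(x - 1)^2 = 9] 9 ≥ 0, LHS is (·)² — take ±√ ⇒ sqrt: x - 1 = 3 or -3.
Step 3. [x - 1 = 3 or -3] add 1: x sits inside (… - 1), so sub: x = 4 or -2.

Answer: x ∈ {-2, 4}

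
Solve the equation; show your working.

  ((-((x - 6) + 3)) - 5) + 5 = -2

Step 1. [((-((x - 6) + 3)) - 5) + 5 = -2] 5 comes off first (subtract 5), so sub: (-((x - 6) + 3)) - 5 = -7.
Step 2. [(-((x - 6) + 3)) - 5 = -7] add 5: x sits inside (… - 5), so sub: -((x - 6) + 3) = -2.
Step 3. [-((x - 6) + 3) = -2] LHS negated; negate both sides. So neg: (x - 6) + 3 = 2.
Step 4. [(x - 6) + 3 = 2] peel the +3: subtract 3 from each side, so sub: x - 6 = -1.
Step 5. [x - 6 = -1] -6 is outermost — add 6 both sides. So sub: x = 5.

Answer: x ∈ {5}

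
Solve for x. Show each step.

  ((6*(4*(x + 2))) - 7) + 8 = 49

Step 1. [((6*(4*(x + 2))) - 7) + 8 = 49] +8 is outermost — subtract 8 both sides. So sub: (6*(4*(x + 2))) - 7 = 41.
Step 2. [(6*(4*(x + 2))) - 7 = 41] -7 is outermost — add 7 both sides, so sub: 6*(4*(x + 2)) = 48.
Step 3. [6*(4*(x + 2)) = 48] 6·(inner) — divide through by 6 ⇒ div: 4*(x + 2) = 8.
Step 4. [4*(x + 2) = 8] divide by the outer 4 ⇒ div: x + 2 = 2.
Step 5. [x + 2 = 2] +2 is outermost — subtract 2 both sides, so sub: x = 0.

Answer: x ∈ {0}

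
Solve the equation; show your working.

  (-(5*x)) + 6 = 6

Step 1. [(-(5*x)) + 6 = 6] +6 is outermost — subtract 6 both sides, so sub: -(5*x) = 0.
Step 2. [-(5*x) = 0] flip signs both sides. So neg: 5*x = 0.
Step 3. [5*x = 0] 5·(inner) — divide through by 5. So div: x = 0.

Answer: x ∈ {0}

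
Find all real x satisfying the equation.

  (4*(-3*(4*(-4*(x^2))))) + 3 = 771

Step 1. [(4*(-3*(4*(-4*(x^2))))) + 3 = 771] 3 comes off first (subtract 3), so sub: 4*(-3*(4*(-4*(x^2)))) = 768.
Step 2. [4*(-3*(4*(-4*(x^2)))) = 768] 4·(inner) — divide through by 4, so div: -3*(4*(-4*(x^2))) = 192.
Step 3. [-3*(4*(-4*(x^2))) = 192] LHS = -3·(…); ÷-3 both sides ⇒ div: 4*(-4*(x^2)) = -64.
Step 4. [4*(-4*(x^2)) = -64] LHS = 4·(…); ÷4 both sides. So div: -4*(x^2) = -16.
Step 5. [-4*(x^2) = -16] -4 out front; divide by -4 ⇒ div: x^2 = 4.
Step 6. [x^2 = 4] √ both sides: 4 ≥ 0 gives two branches, so sqrt: x = 2 or -2.

Answer: x ∈ {-2, 2}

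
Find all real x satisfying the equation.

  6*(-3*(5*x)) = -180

Step 1. [6*(-3*(5*x)) = -180] leading coefficient 6: divide by 6. So div: -3*(5*x) = -30.
Step 2. [-3*(5*x) = -30] -3·(inner) — divide through by -3, so div: 5*x = 10.
Step 3. [5*x = 10] 5·(inner) — divide through by 5 ⇒ div: x = 2.

Answer: x ∈ {2}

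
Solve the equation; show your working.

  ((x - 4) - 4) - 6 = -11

Step 1. [((x - 4) - 4) - 6 = -11] add 6: x sits inside (… - 6) ⇒ sub: (x - 4) - 4 = -5.
Step 2. [(x - 4) - 4 = -5] add 4: x sits inside (… - 4) ⇒ sub: x - 4 = -1.
Step 3. [x - 4 = -1] peel the -4: add 4 from each side. So sub: x = 3.

Answer: x ∈ {3}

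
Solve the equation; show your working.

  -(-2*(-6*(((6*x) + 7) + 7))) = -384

Step 1. [-(-2*(-6*(((6*x) + 7) + 7))) = -384] leading − — multiply by −1 ⇒ neg: -2*(-6*(((6*x) + 7) + 7)) = 384.
Step 2. [-2*(-6*(((6*x) + 7) + 7)) = 384] divide by the outer -2. So div: -6*(((6*x) + 7) + 7) = -192.
Step 3. [-6*(((6*x) + 7) + 7) = -192] -6·(inner) — divide through by -6, so div: ((6*x) + 7) + 7 = 32.
Step 4. [((6*x) + 7) + 7 = 32] subtract 7: x sits inside (… + 7), so sub: (6*x) + 7 = 25.
Step 5. [(6*x) + 7 = 25] +7 is outermost — subtract 7 both sides. So sub: 6*x = 18.
Step 6. [6*x = 18] 6 out front; divide by 6 ⇒ div: x = 3.

Answer: x ∈ {3}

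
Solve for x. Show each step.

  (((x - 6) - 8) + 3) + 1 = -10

Step 1. [(((x - 6) - 8) + 3) + 1 = -10] subtract 1: x sits inside (… + 1) ⇒ sub: ((x - 6) - 8) + 3 = -11.
Step 2. [((x - 6) - 8) + 3 = -11] peel the +3: subtract 3 from each side, so sub: (x - 6) - 8 = -14.
Step 3. [(x - 6) - 8 = -14] -8 is outermost — add 8 both sides, so sub: x - 6 = -6.
Step 4. [x - 6 = -6] peel the -6: add 6 from each side, so sub: x = 0.

Answer: x ∈ {0}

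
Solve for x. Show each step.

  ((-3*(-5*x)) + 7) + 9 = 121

Step 1. [((-3*(-5*x)) + 7) + 9 = 121] 9 comes off first (subtract 9), so sub: (-3*(-5*x)) + 7 = 112.
Step 2. [(-3*(-5*x)) + 7 = 112] peel the +7: subtract 7 from each side. So sub: -3*(-5*x) = 105.
Step 3. [-3*(-5*x) = 105] -3 out front; divide by -3, so div: -5*x = -35.
Step 4. [-5*x = -35] LHS = -5·(…); ÷-5 both sides. So div: x = 7.

Answer: x ∈ {7}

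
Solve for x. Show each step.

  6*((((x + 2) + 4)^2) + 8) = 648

Step 1. [6*((((x + 2) + 4)^2) + 8) = 648] divide by the outer 6. So div: (((x + 2) + 4)^2) + 8 = 108.
Step 2. [(((x + 2) + 4)^2) + 8 = 108] peel the +8: subtract 8 from each side, so sub: ((x + 2) + 4)^2 = 100.
Step 3. [((x + 2) + 4)^2 = 100] 100 ≥ 0, LHS is (·)² — take ±√ ⇒ sqrt: (x + 2) + 4 = 10 or -10.
Step 4. [(x + 2) + 4 = 10 or -10] the outer +4 inverts by subtracting 4, so sub: x + 2 = 6 or -14.
Step 5. [x + 2 = 6 or -14] +2 is outermost — subtract 2 both sides ⇒ sub: x = 4 or -16.

Answer: x ∈ {-16, 4}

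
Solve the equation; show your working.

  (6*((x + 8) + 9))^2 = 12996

Step 1. [(6*((x + 8) + 9))^2 = 12996] √ both sides: 12996 ≥ 0 gives two branches. So sqrt: 6*((x + 8) + 9) = 114 or -114.
Step 2. [6*((x + 8) + 9) = 114 or -114] LHS = 6·(…); ÷6 both sides ⇒ div: (x + 8) + 9 = 19 or -19.
Step 3. [(x + 8) + 9 = 19 or -19] subtract 9: x sits inside (… + 9). So sub: x + 8 = 10 or -28.
Step 4. [x + 8 = 10 or -28] the outer +8 inverts by subtracting 8, so sub: x = 2 or -36.

Answer: x ∈ {-36, 2}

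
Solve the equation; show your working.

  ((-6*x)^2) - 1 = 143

Step 1. [((-6*x)^2) - 1 = 143] peel the -1: add 1 from each side, so sub: (-6*x)^2 = 144.
Step 2. [(-6*x)^2 = 144] 144 ≥ 0, LHS is (·)² — take ±√, so sqrt: -6*x = 12 or -12.
Step 3. [-6*x = 12 or -12] -6·(inner) — divide through by -6, so div: x = -2 or 2.

Answer: x ∈ {-2, 2}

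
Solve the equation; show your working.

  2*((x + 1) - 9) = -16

Step 1. [2*((x + 1) - 9) = -16] LHS = 2·(…); ÷2 both sides ⇒ div: (x + 1) - 9 = -8.
Step 2. [(x + 1) - 9 = -8] peel the -9: add 9 from each side, so sub: x + 1 = 1.
Step 3. [x + 1 = 1] 1 comes off first (subtract 1), so sub: x = 0.

Answer: x ∈ {0}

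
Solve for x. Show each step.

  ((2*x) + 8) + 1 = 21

Step 1. [((2*x) + 8) + 1 = 21] peel the +1: subtract 1 from each side ⇒ sub: (2*x) + 8 = 20.
Step 2. [(2*x) + 8 = 20] 2 divides every term; factor it out. So factor: x + 4 = 10.
Step 3. [x + 4 = 10] 4 comes off first (subtract 4) ⇒ sub: x = 6.

Answer: x ∈ {6}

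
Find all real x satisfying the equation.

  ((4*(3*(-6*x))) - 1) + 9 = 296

Step 1. [((4*(3*(-6*x))) - 1) + 9 = 296] the outer +9 inverts by subtracting 9, so sub: (4*(3*(-6*x))) - 1 = 287.
Step 2. [(4*(3*(-6*x))) - 1 = 287] 1 comes off first (add 1), so sub: 4*(3*(-6*x)) = 288.
Step 3. [4*(3*(-6*x)) = 288] leading coefficient 4: divide by 4 ⇒ div: 3*(-6*x) = 72.
Step 4. [3*(-6*x) = 72] 3 out front; divide by 3, so div: -6*x = 24.
Step 5. [-6*x = 24] -6 out front; divide by -6, so div: x = -4.

Answer: x ∈ {-4}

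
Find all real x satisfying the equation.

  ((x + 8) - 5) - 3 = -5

Step 1. [((x + 8) - 5) - 3 = -5] add 3: x sits inside (… - 3). So sub: (x + 8) - 5 = -2.
Step 2. [(x + 8) - 5 = -2] peel the -5: add 5 from each side ⇒ sub: x + 8 = 3.
Step 3. [x + 8 = 3] peel the +8: subtract 8 from each side ⇒ sub: x = -5.

Answer: x ∈ {-5}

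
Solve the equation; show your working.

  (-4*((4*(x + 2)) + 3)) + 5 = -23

Step 1. [(-4*((4*(x + 2)) + 3)) + 5 = -23] the outer +5 inverts by subtracting 5 ⇒ sub: -4*((4*(x + 2)) + 3) = -28.
Step 2. [-4*((4*(x + 2)) + 3) = -28] -4·(inner) — divide through by -4. So div: (4*(x + 2)) + 3 = 7.
Step 3. [(4*(x + 2)) + 3 = 7] peel the +3: subtract 3 from each side ⇒ sub: 4*(x + 2) = 4.
Step 4. [4*(x + 2) = 4] divide by the outer 4. So div: x + 2 = 1.
Step 5. [x + 2 = 1] +2 is outermost — subtract 2 both sides ⇒ sub: x = -1.

Answer: x ∈ {-1}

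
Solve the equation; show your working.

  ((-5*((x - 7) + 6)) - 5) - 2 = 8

Step 1. [((-5*((x - 7) + 6)) - 5) - 2 = 8] add 2: x sits inside (… - 2). So sub: (-5*((x - 7) + 6)) - 5 = 10.
Step 2. [(-5*((x - 7) + 6)) - 5 = 10] -5 | LHS and -5 | 10: pull -5 out ⇒ factor: ((x - 7) + 6) + 1 = -2.
Step 3. [((x - 7) + 6) + 1 = -2] +1 is outermost — subtract 1 both sides. So sub: (x - 7) + 6 = -3.
Step 4. [(x - 7) + 6 = -3] the outer +6 inverts by subtracting 6. So sub: x - 7 = -9.
Step 5. [x - 7 = -9] -7 is outermost — add 7 both sides, so sub: x = -2.

Answer: x ∈ {-2}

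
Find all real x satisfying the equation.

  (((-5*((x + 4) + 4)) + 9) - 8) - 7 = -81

Step 1. [(((-5*((x + 4) + 4)) + 9) - 8) - 7 = -81] -7 is outermost — add 7 both sides ⇒ sub: ((-5*((x + 4) + 4)) + 9) - 8 = -74.
Step 2. [((-5*((x + 4) + 4)) + 9) - 8 = -74] peel the -8: add 8 from each side, so sub: (-5*((x + 4) + 4)) + 9 = -66.
Step 3. [(-5*((x + 4) + 4)) + 9 = -66] peel the +9: subtract 9 from each side ⇒ sub: -5*((x + 4) + 4) = -75.
Step 4. [-5*((x + 4) + 4) = -75] divide by the outer -5. So div: (x + 4) + 4 = 15.
Step 5. [(x + 4) + 4 = 15] +4 is outermost — subtract 4 both sides. So sub: x + 4 = 11.
Step 6. [x + 4 = 11] the outer +4 inverts by subtracting 4. So sub: x = 7.

Answer: x ∈ {7}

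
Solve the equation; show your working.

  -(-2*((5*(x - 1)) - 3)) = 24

Step 1. [-(-2*((5*(x - 1)) - 3)) = 24] flip signs both sides. So neg: -2*((5*(x - 1)) - 3) = -24.
Step 2. [-2*((5*(x - 1)) - 3) = -24] -2·(inner) — divide through by -2, so div: (5*(x - 1)) - 3 = 12.
Step 3. [(5*(x - 1)) - 3 = 12] add 3: x sits inside (… - 3), so sub: 5*(x - 1) = 15.
Step 4. [5*(x - 1) = 15] 5·(inner) — divide through by 5. So div: x - 1 = 3.
Step 5. [x - 1 = 3] add 1: x sits inside (… - 1). So sub: x = 4.

Answer: x ∈ {4}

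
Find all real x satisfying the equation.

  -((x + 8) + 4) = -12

Step 1. [-((x + 8) + 4) = -12] flip signs both sides ⇒ neg: (x + 8) + 4 = 12.
Step 2. [(x + 8) + 4 = 12] +4 is outermost — subtract 4 both sides. So sub: x + 8 = 8.
Step 3. [x + 8 = 8] the outer +8 inverts by subtracting 8. So sub: x = 0.

Answer: x ∈ {0}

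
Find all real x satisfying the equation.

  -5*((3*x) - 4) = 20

Step 1. [-5*((3*x) - 4) = 20] -5 out front; divide by -5 ⇒ div: (3*x) - 4 = -4.
Step 2. [(3*x) - 4 = -4] the outer -4 inverts by adding 4, so sub: 3*x = 0.
Step 3. [3*x = 0] 3 out front; divide by 3, so div: x = 0.

Answer: x ∈ {0}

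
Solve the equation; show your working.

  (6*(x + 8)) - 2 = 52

Step 1. [(6*(x + 8)) - 2 = 52] peel the -2: add 2 from each side ⇒ sub: 6*(x + 8) = 54.
Step 2. [6*(x + 8) = 54] 6 out front; divide by 6 ⇒ div: x + 8 = 9.
Step 3. [x + 8 = 9] peel the +8: subtract 8 from each side, so sub: x = 1.

Answer: x ∈ {1}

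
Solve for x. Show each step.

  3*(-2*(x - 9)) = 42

Step 1. [3*(-2*(x - 9)) = 42] leading coefficient 3: divide by 3. So div: -2*(x - 9) = 14.
Step 2. [-2*(x - 9) = 14] -2·(inner) — divide through by -2. So div: x - 9 = -7.
Step 3. [x - 9 = -7] the outer -9 inverts by adding 9, so sub: x = 2.

Answer: x ∈ {2}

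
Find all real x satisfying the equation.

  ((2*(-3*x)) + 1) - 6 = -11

Step 1. [((2*(-3*x)) + 1) - 6 = -11] peel the -6: add 6 from each side, so sub: (2*(-3*x)) + 1 = -5.
Step 2. [(2*(-3*x)) + 1 = -5] 1 comes off first (subtract 1) ⇒ sub: 2*(-3*x) = -6.
Step 3. [2*(-3*x) = -6] 2 out front; divide by 2 ⇒ div: -3*x = -3.
Step 4. [-3*x = -3] LHS = -3·(…); ÷-3 both sides. So div: x = 1.

Answer: x ∈ {1}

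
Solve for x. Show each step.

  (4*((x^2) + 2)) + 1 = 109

Step 1. [(4*((x^2) + 2)) + 1 = 109] subtract 1: x sits inside (… + 1) ⇒ sub: 4*((x^2) + 2) = 108.
Step 2. [4*((x^2) + 2) = 108] leading coefficient 4: divide by 4. So div: (x^2) + 2 = 27.
Step 3. [(x^2) + 2 = 27] the outer +2 inverts by subtracting 2. So sub: x^2 = 25.
Step 4. [x^2 = 25] √ both sides: 25 ≥ 0 gives two branches, so sqrt: x = 5 or -5.

Answer: x ∈ {-5, 5}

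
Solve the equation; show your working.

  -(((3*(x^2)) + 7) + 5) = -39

Step 1. [-(((3*(x^2)) + 7) + 5) = -39] leading − — multiply by −1, so neg: ((3*(x^2)) + 7) + 5 = 39.
Step 2. [((3*(x^2)) + 7) + 5 = 39] the outer +5 inverts by subtracting 5. So sub: (3*(x^2)) + 7 = 34.
Step 3. [(3*(x^2)) + 7 = 34] the outer +7 inverts by subtracting 7, so sub: 3*(x^2) = 27.
Step 4. [3*(x^2) = 27] leading coefficient 3: divide by 3 ⇒ div: x^2 = 9.
Step 5. [x^2 = 9] LHS squared, RHS 9 ≥ 0: apply √ (±), so sqrt: x = 3 or -3.

Answer: x ∈ {-3, 3}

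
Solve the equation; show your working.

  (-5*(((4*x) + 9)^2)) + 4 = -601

Step 1. [(-5*(((4*x) + 9)^2)) + 4 = -601] peel the +4: subtract 4 from each side, so sub: -5*(((4*x) + 9)^2) = -605.
Step 2. [-5*(((4*x) + 9)^2) = -605] LHS = -5·(…); ÷-5 both sides, so div: ((4*x) + 9)^2 = 121.
Step 3. [((4*x) + 9)^2 = 121] LHS squared, RHS 121 ≥ 0: apply √ (±). So sqrt: (4*x) + 9 = 11 or -11.
Step 4. [(4*x) + 9 = 11 or -11] +9 is outermost — subtract 9 both sides. So sub: 4*x = 2 or -20.
Step 5. [4*x = 2 or -20] leading coefficient 4: divide by 4, so div: x = 1/2 or -5.

Answer: x ∈ {-5, 1/2}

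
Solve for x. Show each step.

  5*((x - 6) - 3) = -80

Step 1. [5*((x - 6) - 3) = -80] 5·(inner) — divide through by 5. So div: (x - 6) - 3 = -16.
Step 2. [(x - 6) - 3 = -16] 3 comes off first (add 3) ⇒ sub: x - 6 = -13.
Step 3. [x - 6 = -13] peel the -6: add 6 from each side, so sub: x = -7.

Answer: x ∈ {-7}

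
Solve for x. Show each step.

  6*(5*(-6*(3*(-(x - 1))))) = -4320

Step 1. [6*(5*(-6*(3*(-(x - 1))))) = -4320] LHS = 6·(…); ÷6 both sides, so div: 5*(-6*(3*(-(x - 1)))) = -720.
Step 2. [5*(-6*(3*(-(x - 1)))) = -720] divide by the outer 5, so div: -6*(3*(-(x - 1))) = -144.
Step 3. [-6*(3*(-(x - 1))) = -144] divide by the outer -6 ⇒ div: 3*(-(x - 1)) = 24.
Step 4. [3*(-(x - 1)) = 24] leading coefficient 3: divide by 3. So div: -(x - 1) = 8.
Step 5. [-(x - 1) = 8] leading − — multiply by −1 ⇒ neg: x - 1 = -8.
Step 6. [x - 1 = -8] the outer -1 inverts by adding 1. So sub: x = -7.

Answer: x ∈ {-7}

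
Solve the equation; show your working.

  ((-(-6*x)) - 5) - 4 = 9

Step 1. [((-(-6*x)) - 5) - 4 = 9] 4 comes off first (add 4). So sub: (-(-6*x)) - 5 = 13.
Step 2. [(-(-6*x)) - 5 = 13] 5 comes off first (add 5) ⇒ sub: -(-6*x) = 18.
Step 3. [-(-6*x) = 18] LHS negated; negate both sides. So neg: -6*x = -18.
Step 4. [-6*x = -18] leading coefficient -6: divide by -6, so div: x = 3.

Answer: x ∈ {3}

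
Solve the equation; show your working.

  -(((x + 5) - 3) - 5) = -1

Step 1. [-(((x + 5) - 3) - 5) = -1] leading − — multiply by −1. So neg: ((x + 5) - 3) - 5 = 1.
Step 2. [((x + 5) - 3) - 5 = 1] 5 comes off first (add 5) ⇒ sub: (x + 5) - 3 = 6.
Step 3. [(x + 5) - 3 = 6] peel the -3: add 3 from each side, so sub: x + 5 = 9.
Step 4. [x + 5 = 9] peel the +5: subtract 5 from each side ⇒ sub: x = 4.

Answer: x ∈ {4}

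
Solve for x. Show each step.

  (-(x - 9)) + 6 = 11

Step 1. [(-(x - 9)) + 6 = 11] 6 comes off first (subtract 6), so sub: -(x - 9) = 5.
Step 2. [-(x - 9) = 5] leading − — multiply by −1. So neg: x - 9 = -5.
Step 3. [x - 9 = -5] peel the -9: add 9 from each side ⇒ sub: x = 4.

Answer: x ∈ {4}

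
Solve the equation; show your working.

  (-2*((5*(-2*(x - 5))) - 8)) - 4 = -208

Step 1. [(-2*((5*(-2*(x - 5))) - 8)) - 4 = -208] the outer -4 inverts by adding 4, so sub: -2*((5*(-2*(x - 5))) - 8) = -204.
Step 2. [-2*((5*(-2*(x - 5))) - 8) = -204] leading coefficient -2: divide by -2. So div: (5*(-2*(x - 5))) - 8 = 102.
Step 3. [(5*(-2*(x - 5))) - 8 = 102] add 8: x sits inside (… - 8) ⇒ sub: 5*(-2*(x - 5)) = 110.
Step 4. [5*(-2*(x - 5)) = 110] divide by the outer 5 ⇒ div: -2*(x - 5) = 22.
Step 5. [-2*(x - 5) = 22] LHS = -2·(…); ÷-2 both sides, so div: x - 5 = -11.
Step 6. [x - 5 = -11] add 5: x sits inside (… - 5) ⇒ sub: x = -6.

Answer: x ∈ {-6}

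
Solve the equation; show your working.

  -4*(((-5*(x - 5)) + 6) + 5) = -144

Step 1. [-4*(((-5*(x - 5)) + 6) + 5) = -144] leading coefficient -4: divide by -4 ⇒ div: ((-5*(x - 5)) + 6) + 5 = 36.
Step 2. [((-5*(x - 5)) + 6) + 5 = 36] peel the +5: subtract 5 from each side. So sub: (-5*(x - 5)) + 6 = 31.
Step 3. [(-5*(x - 5)) + 6 = 31] 6 comes off first (subtract 6) ⇒ sub: -5*(x - 5) = 25.
Step 4. [-5*(x - 5) = 25] divide by the outer -5. So div: x - 5 = -5.
Step 5. [x - 5 = -5] 5 comes off first (add 5), so sub: x = 0.

Answer: x ∈ {0}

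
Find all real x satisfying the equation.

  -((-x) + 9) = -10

Step 1. [-((-x) + 9) = -10] flip signs both sides. So neg: (-x) + 9 = 10.
Step 2. [(-x) + 9 = 10] +9 is outermost — subtract 9 both sides. So sub: -x = 1.
Step 3. [-x = 1] flip signs both sides, so neg: x = -1.

Answer: x ∈ {-1}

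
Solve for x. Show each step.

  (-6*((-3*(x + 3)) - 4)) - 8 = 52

Step 1. [(-6*((-3*(x + 3)) - 4)) - 8 = 52] peel the -8: add 8 from each side. So sub: -6*((-3*(x + 3)) - 4) = 60.
Step 2. [-6*((-3*(x + 3)) - 4) = 60] leading coefficient -6: divide by -6. So div: (-3*(x + 3)) - 4 = -10.
Step 3. [(-3*(x + 3)) - 4 = -10] 4 comes off first (add 4), so sub: -3*(x + 3) = -6.
Step 4. [-3*(x + 3) = -6] leading coefficient -3: divide by -3, so div: x + 3 = 2.
Step 5. [x + 3 = 2] 3 comes off first (subtract 3) ⇒ sub: x = -1.

Answer: x ∈ {-1}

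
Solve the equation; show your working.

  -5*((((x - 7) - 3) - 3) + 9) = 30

Step 1. [-5*((((x - 7) - 3) - 3) + 9) = 30] -5·(inner) — divide through by -5. So div: (((x - 7) - 3) - 3) + 9 = -6.
Step 2. [(((x - 7) - 3) - 3) + 9 = -6] the outer +9 inverts by subtracting 9. So sub: ((x - 7) - 3) - 3 = -15.
Step 3. [((x - 7) - 3) - 3 = -15] add 3: x sits inside (… - 3), so sub: (x - 7) - 3 = -12.
Step 4. [(x - 7) - 3 = -12] add 3: x sits inside (… - 3) ⇒ sub: x - 7 = -9.
Step 5. [x - 7 = -9] -7 is outermost — add 7 both sides ⇒ sub: x = -2.

Answer: x ∈ {-2}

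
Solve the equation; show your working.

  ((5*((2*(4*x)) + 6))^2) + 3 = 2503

Step 1. [((5*((2*(4*x)) + 6))^2) + 3 = 2503] the outer +3 inverts by subtracting 3 ⇒ sub: (5*((2*(4*x)) + 6))^2 = 2500.
Step 2. [(5*((2*(4*x)) + 6))^2 = 2500] 2500 ≥ 0, LHS is (·)² — take ±√, so sqrt: 5*((2*(4*x)) + 6) = 50 or -50.
Step 3. [5*((2*(4*x)) + 6) = 50 or -50] 5 out front; divide by 5, so div: (2*(4*x)) + 6 = 10 or -10.
Step 4. [(2*(4*x)) + 6 = 10 or -10] common factor 2 (LHS and 10 or -10) — divide through, so factor: (4*x) + 3 = 5 or -5.
Step 5. [(4*x) + 3 = 5 or -5] 3 comes off first (subtract 3) ⇒ sub: 4*x = 2 or -8.
Step 6. [4*x = 2 or -8] 4·(inner) — divide through by 4, so div: x = 1/2 or -2.

Answer: x ∈ {-2, 1/2}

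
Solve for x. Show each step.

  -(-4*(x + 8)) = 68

Step 1. [-(-4*(x + 8)) = 68] flip signs both sides. So neg: -4*(x + 8) = -68.
Step 2. [-4*(x + 8) = -68] LHS = -4·(…); ÷-4 both sides, so div: x + 8 = 17.
Step 3. [x + 8 = 17] the outer +8 inverts by subtracting 8, so sub: x = 9.

Answer: x ∈ {9}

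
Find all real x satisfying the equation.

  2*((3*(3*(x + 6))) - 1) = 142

Step 1. [2*((3*(3*(x + 6))) - 1) = 142] LHS = 2·(…); ÷2 both sides. So div: (3*(3*(x + 6))) - 1 = 71.
Step 2. [(3*(3*(x + 6))) - 1 = 71] 1 comes off first (add 1), so sub: 3*(3*(x + 6)) = 72.
Step 3. [3*(3*(x + 6)) = 72] LHS = 3·(…); ÷3 both sides ⇒ div: 3*(x + 6) = 24.
Step 4. [3*(x + 6) = 24] leading coefficient 3: divide by 3, so div: x + 6 = 8.
Step 5. [x + 6 = 8] subtract 6: x sits inside (… + 6). So sub: x = 2.

Answer: x ∈ {2}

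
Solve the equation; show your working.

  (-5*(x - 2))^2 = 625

Step 1. [(-5*(x - 2))^2 = 625] 625 ≥ 0, LHS is (·)² — take ±√, so sqrt: -5*(x - 2) = 25 or -25.
Step 2. [-5*(x - 2) = 25 or -25] leading coefficient -5: divide by -5, so div: x - 2 = -5 or 5.
Step 3. [x - 2 = -5 or 5] 2 comes off first (add 2). So sub: x = -3 or 7.

Answer: x ∈ {-3, 7}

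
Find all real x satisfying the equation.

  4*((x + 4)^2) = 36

Step 1. [4*((x + 4)^2) = 36] divide by the outer 4, so div: (x + 4)^2 = 9.
Step 2. [(x + 4)^2 = 9] √ both sides: 9 ≥ 0 gives two branches, so sqrt: x + 4 = 3 or -3.
Step 3. [x + 4 = 3 or -3] 4 comes off first (subtract 4), so sub: x = -1 or -7.

Answer: x ∈ {-7, -1}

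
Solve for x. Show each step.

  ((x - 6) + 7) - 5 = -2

Step 1. [((x - 6) + 7) - 5 = -2] add 5: x sits inside (… - 5). So sub: (x - 6) + 7 = 3.
Step 2. [(x - 6) + 7 = 3] 7 comes off first (subtract 7). So sub: x - 6 = -4.
Step 3. [x - 6 = -4] add 6: x sits inside (… - 6) ⇒ sub: x = 2.

Answer: x ∈ {2}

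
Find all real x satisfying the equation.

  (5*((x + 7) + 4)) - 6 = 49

Step 1. [(5*((x + 7) + 4)) - 6 = 49] 6 comes off first (add 6) ⇒ sub: 5*((x + 7) + 4) = 55.
Step 2. [5*((x + 7) + 4) = 55] leading coefficient 5: divide by 5 ⇒ div: (x + 7) + 4 = 11.
Step 3. [(x + 7) + 4 = 11] 4 comes off first (subtract 4) ⇒ sub: x + 7 = 7.
Step 4. [x + 7 = 7] the outer +7 inverts by subtracting 7, so sub: x = 0.

Answer: x ∈ {0}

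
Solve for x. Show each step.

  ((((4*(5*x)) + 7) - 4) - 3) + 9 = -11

Step 1. [((((4*(5*x)) + 7) - 4) - 3) + 9 = -11] the outer +9 inverts by subtracting 9. So sub: (((4*(5*x)) + 7) - 4) - 3 = -20.
Step 2. [(((4*(5*x)) + 7) - 4) - 3 = -20] 3 comes off first (add 3). So sub: ((4*(5*x)) + 7) - 4 = -17.
Step 3. [((4*(5*x)) + 7) - 4 = -17] peel the -4: add 4 from each side, so sub: (4*(5*x)) + 7 = -13.
Step 4. [(4*(5*x)) + 7 = -13] peel the +7: subtract 7 from each side. So sub: 4*(5*x) = -20.
Step 5. [4*(5*x) = -20] leading coefficient 4: divide by 4, so div: 5*x = -5.
Step 6. [5*x = -5] 5 out front; divide by 5 ⇒ div: x = -1.

Answer: x ∈ {-1}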